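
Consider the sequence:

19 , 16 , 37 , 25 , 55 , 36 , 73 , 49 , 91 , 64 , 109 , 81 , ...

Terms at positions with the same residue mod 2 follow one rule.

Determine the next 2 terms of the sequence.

127, 100

Positions 1, 3, 5, … form one subsequence and positions 2, 4, 6, … form another.
Track A: 19, 37, 55, 73, 91, 109. Arithmetic, step +18.
Track B: 16, 25, 36, 49, 64, 81. The squares 4², 5², 6², ….
Position 13 falls in track A as its term 7, giving 127.
Position 14 falls in track B as its term 7, giving 100.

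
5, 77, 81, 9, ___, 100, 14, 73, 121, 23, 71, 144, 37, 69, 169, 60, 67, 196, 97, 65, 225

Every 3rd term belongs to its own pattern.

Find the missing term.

Read the sequence 3 terms at a time; column i is its own pattern.
Subsequence A: 5, 9, 14, 23, 37, 60, 97. A Fibonacci-like recurrence a_n = a_{n-1} + a_{n-2}.
Subsequence B: 77, ?, 73, 71, 69, 67, 65. Arithmetic, step −2.
Subsequence C: 81, 100, 121, 144, 169, 196, 225. Perfect squares starting at 9².
Subsequence B's pattern makes the blank 75.

75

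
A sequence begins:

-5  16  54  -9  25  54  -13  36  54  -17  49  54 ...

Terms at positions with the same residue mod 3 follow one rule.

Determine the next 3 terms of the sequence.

-21, 64, 54

Taking every 3rd term gives 3 separate tracks.
Track A = -5, -9, -13, -17: subtracting 4 each time.
Track B = 16, 25, 36, 49: perfect squares starting at 4².
Track C = 54, 54, 54, 54: always 54.
The 13th slot belongs to track A; its 5th term is -21.
Position 14 falls in track B as its term 5, giving 64.
Position 15 falls in track C as its term 5, giving 54.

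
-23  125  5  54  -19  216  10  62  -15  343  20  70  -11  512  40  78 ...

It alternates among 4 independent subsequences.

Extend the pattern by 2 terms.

Split by position mod 4: positions 1, 5, 9, … form one track, and each other residue class forms its own.
Stream A is -23, -19, -15, -11, which is arithmetic, step +4.
Stream B is 125, 216, 343, 512, which is consecutive cubes n³ from n = 5.
Stream C is 5, 10, 20, 40, which is geometric, ×2 each step.
Stream D is 54, 62, 70, 78, which is arithmetic with common difference +8.
Term 17 comes from stream A (its 5th entry): -7.
Position 18 falls in stream B as its term 5, giving 729.

-7, 729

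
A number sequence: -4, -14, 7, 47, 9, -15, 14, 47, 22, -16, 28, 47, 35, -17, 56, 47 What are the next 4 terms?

Split by position mod 4: positions 1, 5, 9, … form one track, and each other residue class forms its own.
Stream A: -4, 9, 22, 35 — arithmetic, step +13.
Stream B: -14, -15, -16, -17 — arithmetic, step −1.
Stream C: 7, 14, 28, 56 — multiplying by 2 each time.
Stream D: 47, 47, 47, 47 — the constant sequence 47.
Position 17 falls in stream A as its term 5, giving 48.
Position 18 falls in stream B as its term 5, giving -18.
Term 19 comes from stream C (its 5th entry): 112.
The 20th slot belongs to stream D; its 5th term is 47.

48, -18, 112, 47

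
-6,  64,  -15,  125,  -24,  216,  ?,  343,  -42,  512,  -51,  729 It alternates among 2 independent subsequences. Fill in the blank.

-33

Split by position mod 2 into 2 tracks.
Track A: -6, -15, -24, ?, -42, -51 (arithmetic, step −9).
Track B: 64, 125, 216, 343, 512, 729 (perfect cubes starting at 4³).
The gap is track A's term 4; the rule gives -33.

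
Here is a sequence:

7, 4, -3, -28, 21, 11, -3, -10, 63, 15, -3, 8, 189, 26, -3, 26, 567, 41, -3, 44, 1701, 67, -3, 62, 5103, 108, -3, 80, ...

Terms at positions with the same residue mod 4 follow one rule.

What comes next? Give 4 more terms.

Read the sequence 4 terms at a time; column i is its own pattern.
Stream A = 7, 21, 63, 189, 567, 1701, 5103: a geometric progression (common ratio 3).
Stream B = 4, 11, 15, 26, 41, 67, 108: each term equals the sum of the previous two.
Stream C = -3, -3, -3, -3, -3, -3, -3: always -3.
Stream D = -28, -10, 8, 26, 44, 62, 80: adding 18 each time.
Position 29 falls in stream A as its term 8, giving 15309.
Position 30 → stream B, term 8 = 175.
Position 31 falls in stream C as its term 8, giving -3.
Position 32 falls in stream D as its term 8, giving 98.

15309, 175, -3, 98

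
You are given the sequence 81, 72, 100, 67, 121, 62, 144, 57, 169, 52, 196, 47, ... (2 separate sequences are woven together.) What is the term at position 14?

Odd-indexed and even-indexed terms follow separate rules.
Stream A: 81, 100, 121, 144, 169, 196 — consecutive squares n² from n = 9.
Stream B: 72, 67, 62, 57, 52, 47 — subtracting 5 each time.
Position 14 falls in stream B as its term 7, giving 42.

42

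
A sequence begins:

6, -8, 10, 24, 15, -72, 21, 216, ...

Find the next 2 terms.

Split by position mod 2 into 2 tracks.
Subsequence A: 6, 10, 15, 21 — triangular numbers starting at T_3.
Subsequence B: -8, 24, -72, 216 — geometric, ×-3 each step.
Position 9 → subsequence A, term 5 = 28.
Position 10 → subsequence B, term 5 = -648.

28, -648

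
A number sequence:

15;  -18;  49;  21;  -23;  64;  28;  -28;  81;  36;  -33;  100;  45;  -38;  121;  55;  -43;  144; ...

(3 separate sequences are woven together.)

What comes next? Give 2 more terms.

Read the sequence 3 terms at a time; column i is its own pattern.
Stream A: 15, 21, 28, 36, 45, 55 — triangular numbers starting at T_5.
Stream B: -18, -23, -28, -33, -38, -43 — arithmetic, step −5.
Stream C: 49, 64, 81, 100, 121, 144 — the squares 7², 8², 9², ….
Position 19 → stream A, term 7 = 66.
The 20th slot belongs to stream B; its 7th term is -48.

66, -48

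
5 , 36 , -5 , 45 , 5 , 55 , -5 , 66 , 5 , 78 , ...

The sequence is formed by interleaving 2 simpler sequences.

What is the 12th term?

91

Positions 1, 3, 5, … form one subsequence and positions 2, 4, 6, … form another.
Track A is 5, -5, 5, -5, 5, which is alternating ±5.
Track B is 36, 45, 55, 66, 78, which is the triangular numbers T_8, T_9, ….
Term 12 comes from track B (its 6th entry): 91.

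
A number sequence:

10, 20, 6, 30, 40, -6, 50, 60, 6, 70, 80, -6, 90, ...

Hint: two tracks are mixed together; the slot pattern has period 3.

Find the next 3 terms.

100, 6, 110

Positions follow the repeating pattern AAB; grouping by letter gives 2 tracks.
Track A: 10, 20, 30, 40, 50, 60, 70, 80, 90. Arithmetic with common difference +10.
Track B: 6, -6, 6, -6. The oscillation 6·(−1)^(n+1).
Position 14 falls in track A as its term 10, giving 100.
Position 15 falls in track B as its term 5, giving 6.
Position 16 → track A, term 11 = 110.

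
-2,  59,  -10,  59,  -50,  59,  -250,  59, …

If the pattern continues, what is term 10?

Odd-indexed and even-indexed terms follow separate rules.
Subsequence A: -2, -10, -50, -250 — multiplying by 5 each time.
Subsequence B: 59, 59, 59, 59 — always 59.
Term 10 comes from subsequence B (its 5th entry): 59.

59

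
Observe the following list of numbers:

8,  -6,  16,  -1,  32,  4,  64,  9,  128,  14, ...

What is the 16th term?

29

Split by position mod 2 into 2 tracks.
Track A: 8, 16, 32, 64, 128. Powers of 2.
Track B: -6, -1, 4, 9, 14. Arithmetic, step +5.
Term 16 comes from track B (its 8th entry): 29.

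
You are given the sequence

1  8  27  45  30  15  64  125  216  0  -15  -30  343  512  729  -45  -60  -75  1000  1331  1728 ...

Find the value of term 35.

-195

Reading positions in blocks of 6 reveals the pattern AAABBB — 2 tracks woven together.
Subsequence A: 1, 8, 27, 64, 125, 216, 343, 512, 729, 1000, 1331, 1728 — consecutive cubes n³ from n = 1.
Subsequence B: 45, 30, 15, 0, -15, -30, -45, -60, -75 — arithmetic with common difference −15.
The 35th slot belongs to subsequence B; its 17th term is -195.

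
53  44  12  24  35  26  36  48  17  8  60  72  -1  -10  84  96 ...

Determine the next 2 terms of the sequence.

-19, -28

Reading positions in blocks of 4 reveals the pattern AABB — 2 tracks woven together.
Track A: 53, 44, 35, 26, 17, 8, -1, -10. Subtracting 9 each time.
Track B: 12, 24, 36, 48, 60, 72, 84, 96. Arithmetic, step +12.
The 17th slot belongs to track A; its 9th term is -19.
Term 18 comes from track A (its 10th entry): -28.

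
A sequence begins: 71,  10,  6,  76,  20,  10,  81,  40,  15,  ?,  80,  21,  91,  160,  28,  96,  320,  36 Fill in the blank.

Read the sequence 3 terms at a time; column i is its own pattern.
Track A: 71, 76, 81, ?, 91, 96 (adding 5 each time).
Track B: 10, 20, 40, 80, 160, 320 (a geometric progression (common ratio 2)).
Track C: 6, 10, 15, 21, 28, 36 (triangular numbers n(n+1)/2 for n = 3, 4, …).
Track A's pattern makes the blank 86.

86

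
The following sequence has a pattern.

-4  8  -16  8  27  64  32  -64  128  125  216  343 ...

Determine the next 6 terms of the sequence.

The slot pattern repeats as AAABBB (period 6), so there are 2 interleaved tracks.
Stream A = -4, 8, -16, 32, -64, 128: a geometric progression (common ratio -2).
Stream B = 8, 27, 64, 125, 216, 343: the cubes 2³, 3³, 4³, ….
The 13th slot belongs to stream A; its 7th term is -256.
Position 14 → stream A, term 8 = 512.
Position 15 falls in stream A as its term 9, giving -1024.
The 16th slot belongs to stream B; its 7th term is 512.
Position 17 → stream B, term 8 = 729.
The 18th slot belongs to stream B; its 9th term is 1000.

-256, 512, -1024, 512, 729, 1000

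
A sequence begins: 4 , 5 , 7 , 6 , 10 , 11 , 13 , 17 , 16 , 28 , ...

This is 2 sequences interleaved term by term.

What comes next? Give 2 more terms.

19, 45

Positions 1, 3, 5, … form one subsequence and positions 2, 4, 6, … form another.
Stream A: 4, 7, 10, 13, 16. Linear: a_n = 1 + 3·n.
Stream B: 5, 6, 11, 17, 28. Each term equals the sum of the previous two.
Position 11 → stream A, term 6 = 19.
Term 12 comes from stream B (its 6th entry): 45.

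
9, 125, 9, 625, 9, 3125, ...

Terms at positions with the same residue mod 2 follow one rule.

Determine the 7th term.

9

Odd-indexed and even-indexed terms follow separate rules.
Subsequence A: 9, 9, 9 (always 9).
Subsequence B: 125, 625, 3125 (successive powers of 5).
Position 7 falls in subsequence A as its term 4, giving 9.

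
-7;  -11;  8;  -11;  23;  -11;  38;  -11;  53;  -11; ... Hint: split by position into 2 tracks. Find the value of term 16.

-11

Taking every 2nd term gives 2 separate tracks.
Track A: -7, 8, 23, 38, 53 — arithmetic with common difference +15.
Track B: -11, -11, -11, -11, -11 — constant -11.
Term 16 comes from track B (its 8th entry): -11.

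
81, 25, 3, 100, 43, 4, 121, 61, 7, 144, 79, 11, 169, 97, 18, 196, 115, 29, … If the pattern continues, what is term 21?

Split by position mod 3: positions 1, 4, 7, … form one track, and each other residue class forms its own.
Subsequence A: 81, 100, 121, 144, 169, 196 (the squares 9², 10², 11², …).
Subsequence B: 25, 43, 61, 79, 97, 115 (arithmetic, step +18).
Subsequence C: 3, 4, 7, 11, 18, 29 (Fibonacci-style (each term is the sum of the two before it)).
Position 21 → subsequence C, term 7 = 47.

47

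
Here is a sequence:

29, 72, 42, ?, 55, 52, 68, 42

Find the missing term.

62

Odd-indexed and even-indexed terms follow separate rules.
Track A: 29, 42, 55, 68. Arithmetic with common difference +13.
Track B: 72, ?, 52, 42. Subtracting 10 each time.
So the missing entry in track B is 62.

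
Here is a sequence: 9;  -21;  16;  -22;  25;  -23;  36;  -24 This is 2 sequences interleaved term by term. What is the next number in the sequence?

49

Taking every 2nd term gives 2 separate tracks.
Track A: 9, 16, 25, 36 — perfect squares starting at 3².
Track B: -21, -22, -23, -24 — linear: a_n = -20 − n.
Position 9 → track A, term 5 = 49.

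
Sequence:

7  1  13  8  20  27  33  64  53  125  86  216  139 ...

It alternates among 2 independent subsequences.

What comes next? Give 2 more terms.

Odd-indexed and even-indexed terms follow separate rules.
Stream A = 7, 13, 20, 33, 53, 86, 139: Fibonacci-style (each term is the sum of the two before it).
Stream B = 1, 8, 27, 64, 125, 216: consecutive cubes n³ from n = 1.
Term 14 comes from stream B (its 7th entry): 343.
The 15th slot belongs to stream A; its 8th term is 225.

343, 225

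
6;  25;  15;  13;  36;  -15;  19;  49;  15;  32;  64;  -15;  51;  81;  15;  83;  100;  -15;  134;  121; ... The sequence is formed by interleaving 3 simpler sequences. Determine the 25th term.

Split by position mod 3: positions 1, 4, 7, … form one track, and each other residue class forms its own.
Stream A is 6, 13, 19, 32, 51, 83, 134, which is Fibonacci-style (each term is the sum of the two before it).
Stream B is 25, 36, 49, 64, 81, 100, 121, which is consecutive squares n² from n = 5.
Stream C is 15, -15, 15, -15, 15, -15, which is the oscillation 15·(−1)^(n+1).
Position 25 → stream A, term 9 = 351.

351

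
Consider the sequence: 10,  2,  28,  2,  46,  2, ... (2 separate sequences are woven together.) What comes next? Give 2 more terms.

Positions 1, 3, 5, … form one subsequence and positions 2, 4, 6, … form another.
Stream A = 10, 28, 46: adding 18 each time.
Stream B = 2, 2, 2: always 2.
Position 7 → stream A, term 4 = 64.
Term 8 comes from stream B (its 4th entry): 2.

64, 2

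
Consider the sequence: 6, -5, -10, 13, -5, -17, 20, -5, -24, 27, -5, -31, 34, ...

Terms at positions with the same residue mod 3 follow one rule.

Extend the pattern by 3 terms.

Taking every 3rd term gives 3 separate tracks.
Track A: 6, 13, 20, 27, 34 (arithmetic with common difference +7).
Track B: -5, -5, -5, -5 (constant -5).
Track C: -10, -17, -24, -31 (arithmetic, step −7).
Position 14 → track B, term 5 = -5.
Term 15 comes from track C (its 5th entry): -38.
Term 16 comes from track A (its 6th entry): 41.

-5, -38, 41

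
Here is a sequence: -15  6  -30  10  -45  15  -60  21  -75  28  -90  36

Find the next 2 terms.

-105, 45

Taking every 2nd term gives 2 separate tracks.
Stream A is -15, -30, -45, -60, -75, -90, which is subtracting 15 each time.
Stream B is 6, 10, 15, 21, 28, 36, which is triangular numbers n(n+1)/2 for n = 3, 4, ….
The 13th slot belongs to stream A; its 7th term is -105.
Term 14 comes from stream B (its 7th entry): 45.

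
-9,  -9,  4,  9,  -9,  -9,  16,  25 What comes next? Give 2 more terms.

-9, -9

The slot pattern repeats as AABB (period 4), so there are 2 interleaved tracks.
Track A is -9, -9, -9, -9, which is the constant sequence -9.
Track B is 4, 9, 16, 25, which is the squares 2², 3², 4², ….
The 9th slot belongs to track A; its 5th term is -9.
Term 10 comes from track A (its 6th entry): -9.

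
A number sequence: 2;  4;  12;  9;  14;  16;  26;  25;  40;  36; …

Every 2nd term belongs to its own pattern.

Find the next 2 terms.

66, 49

Odd-indexed and even-indexed terms follow separate rules.
Track A: 2, 12, 14, 26, 40. Fibonacci-style (each term is the sum of the two before it).
Track B: 4, 9, 16, 25, 36. Perfect squares starting at 2².
Position 11 falls in track A as its term 6, giving 66.
The 12th slot belongs to track B; its 6th term is 49.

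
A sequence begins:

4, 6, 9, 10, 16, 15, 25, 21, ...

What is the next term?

Taking every 2nd term gives 2 separate tracks.
Stream A: 4, 9, 16, 25. Consecutive squares n² from n = 2.
Stream B: 6, 10, 15, 21. The triangular numbers T_3, T_4, ….
Term 9 comes from stream A (its 5th entry): 36.

36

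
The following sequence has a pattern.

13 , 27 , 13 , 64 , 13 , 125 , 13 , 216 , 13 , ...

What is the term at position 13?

13

Positions 1, 3, 5, … form one subsequence and positions 2, 4, 6, … form another.
Stream A: 13, 13, 13, 13, 13 — the constant sequence 13.
Stream B: 27, 64, 125, 216 — consecutive cubes n³ from n = 3.
Term 13 comes from stream A (its 7th entry): 13.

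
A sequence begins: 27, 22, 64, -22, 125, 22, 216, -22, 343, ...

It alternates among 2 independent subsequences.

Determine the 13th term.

729

Split by position mod 2 into 2 tracks.
Track A: 27, 64, 125, 216, 343. Consecutive cubes n³ from n = 3.
Track B: 22, -22, 22, -22. The oscillation 22·(−1)^(n+1).
Term 13 comes from track A (its 7th entry): 729.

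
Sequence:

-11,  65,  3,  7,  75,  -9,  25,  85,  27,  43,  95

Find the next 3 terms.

-81, 61, 105

Split by position mod 3 into 3 tracks.
Track A = -11, 7, 25, 43: adding 18 each time.
Track B = 65, 75, 85, 95: arithmetic with common difference +10.
Track C = 3, -9, 27: geometric, ×-3 each step.
Position 12 → track C, term 4 = -81.
Term 13 comes from track A (its 5th entry): 61.
Position 14 → track B, term 5 = 105.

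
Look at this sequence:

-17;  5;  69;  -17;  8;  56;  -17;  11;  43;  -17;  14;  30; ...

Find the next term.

Read the sequence 3 terms at a time; column i is its own pattern.
Track A: -17, -17, -17, -17 — the constant sequence -17.
Track B: 5, 8, 11, 14 — arithmetic with common difference +3.
Track C: 69, 56, 43, 30 — subtracting 13 each time.
Position 13 falls in track A as its term 5, giving -17.

-17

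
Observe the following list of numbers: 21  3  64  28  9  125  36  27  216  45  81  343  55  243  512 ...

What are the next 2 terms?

Split by position mod 3 into 3 tracks.
Subsequence A: 21, 28, 36, 45, 55 — triangular numbers n(n+1)/2 for n = 6, 7, ….
Subsequence B: 3, 9, 27, 81, 243 — powers of 3.
Subsequence C: 64, 125, 216, 343, 512 — consecutive cubes n³ from n = 4.
Position 16 → subsequence A, term 6 = 66.
Position 17 falls in subsequence B as its term 6, giving 729.

66, 729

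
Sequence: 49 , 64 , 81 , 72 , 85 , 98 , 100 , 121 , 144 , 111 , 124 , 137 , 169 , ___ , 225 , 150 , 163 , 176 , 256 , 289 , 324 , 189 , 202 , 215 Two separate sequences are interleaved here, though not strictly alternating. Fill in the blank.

196

Reading positions in blocks of 6 reveals the pattern AAABBB — 2 tracks woven together.
Track A: 49, 64, 81, 100, 121, 144, 169, ?, 225, 256, 289, 324. Consecutive squares n² from n = 7.
Track B: 72, 85, 98, 111, 124, 137, 150, 163, 176, 189, 202, 215. Adding 13 each time.
So the missing entry in track A is 196.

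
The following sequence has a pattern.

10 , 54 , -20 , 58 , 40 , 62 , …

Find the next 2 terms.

Taking every 2nd term gives 2 separate tracks.
Track A: 10, -20, 40. Geometric, ×-2 each step.
Track B: 54, 58, 62. Arithmetic with common difference +4.
Term 7 comes from track A (its 4th entry): -80.
The 8th slot belongs to track B; its 4th term is 66.

-80, 66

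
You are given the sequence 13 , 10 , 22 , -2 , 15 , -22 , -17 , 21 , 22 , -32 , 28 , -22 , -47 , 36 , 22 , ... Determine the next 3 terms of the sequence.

-62, 45, -22

Split by position mod 3: positions 1, 4, 7, … form one track, and each other residue class forms its own.
Stream A is 13, -2, -17, -32, -47, which is subtracting 15 each time.
Stream B is 10, 15, 21, 28, 36, which is the triangular numbers T_4, T_5, ….
Stream C is 22, -22, 22, -22, 22, which is oscillating between 22 and -22.
Term 16 comes from stream A (its 6th entry): -62.
Term 17 comes from stream B (its 6th entry): 45.
Term 18 comes from stream C (its 6th entry): -22.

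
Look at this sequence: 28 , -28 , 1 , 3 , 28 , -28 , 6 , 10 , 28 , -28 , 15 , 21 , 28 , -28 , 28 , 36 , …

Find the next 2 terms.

28, -28

Reading positions in blocks of 4 reveals the pattern AABB — 2 tracks woven together.
Track A = 28, -28, 28, -28, 28, -28, 28, -28: alternating ±28.
Track B = 1, 3, 6, 10, 15, 21, 28, 36: triangular numbers starting at T_1.
Term 17 comes from track A (its 9th entry): 28.
Position 18 → track A, term 10 = -28.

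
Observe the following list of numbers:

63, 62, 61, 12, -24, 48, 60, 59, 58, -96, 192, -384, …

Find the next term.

57

Positions follow the repeating pattern AAABBB; grouping by letter gives 2 tracks.
Track A: 63, 62, 61, 60, 59, 58 — subtracting 1 each time.
Track B: 12, -24, 48, -96, 192, -384 — geometric with ratio -2.
The 13th slot belongs to track A; its 7th term is 57.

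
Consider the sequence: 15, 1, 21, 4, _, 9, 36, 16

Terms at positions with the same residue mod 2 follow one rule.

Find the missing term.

Taking every 2nd term gives 2 separate tracks.
Subsequence A: 15, 21, ?, 36 — triangular numbers n(n+1)/2 for n = 5, 6, ….
Subsequence B: 1, 4, 9, 16 — the squares 1², 2², 3², ….
So the missing entry in subsequence A is 28.

28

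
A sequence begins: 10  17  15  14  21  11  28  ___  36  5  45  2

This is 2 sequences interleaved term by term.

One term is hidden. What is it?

Positions 1, 3, 5, … form one subsequence and positions 2, 4, 6, … form another.
Track A: 10, 15, 21, 28, 36, 45 (triangular numbers starting at T_4).
Track B: 17, 14, 11, ?, 5, 2 (arithmetic with common difference −3).
So the missing entry in track B is 8.

8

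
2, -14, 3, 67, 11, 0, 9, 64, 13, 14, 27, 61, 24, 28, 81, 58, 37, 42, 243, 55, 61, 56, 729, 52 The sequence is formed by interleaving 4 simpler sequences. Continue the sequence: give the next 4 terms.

Split by position mod 4: positions 1, 5, 9, … form one track, and each other residue class forms its own.
Track A = 2, 11, 13, 24, 37, 61: a Fibonacci-like recurrence a_n = a_{n-1} + a_{n-2}.
Track B = -14, 0, 14, 28, 42, 56: arithmetic with common difference +14.
Track C = 3, 9, 27, 81, 243, 729: powers 3^1, 3^2, 3^3, ….
Track D = 67, 64, 61, 58, 55, 52: subtracting 3 each time.
Position 25 falls in track A as its term 7, giving 98.
Term 26 comes from track B (its 7th entry): 70.
Position 27 → track C, term 7 = 2187.
The 28th slot belongs to track D; its 7th term is 49.

98, 70, 2187, 49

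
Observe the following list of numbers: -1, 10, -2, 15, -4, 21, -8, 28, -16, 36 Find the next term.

-32

The terms cycle through 2 interleaved subsequences.
Subsequence A: -1, -2, -4, -8, -16 — geometric, ×2 each step.
Subsequence B: 10, 15, 21, 28, 36 — the triangular numbers T_4, T_5, ….
Position 11 falls in subsequence A as its term 6, giving -32.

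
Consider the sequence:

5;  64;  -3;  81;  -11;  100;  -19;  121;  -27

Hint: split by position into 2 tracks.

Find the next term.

Split by position mod 2 into 2 tracks.
Track A: 5, -3, -11, -19, -27 (linear: a_n = 13 − 8·n).
Track B: 64, 81, 100, 121 (consecutive squares n² from n = 8).
Term 10 comes from track B (its 5th entry): 144.

144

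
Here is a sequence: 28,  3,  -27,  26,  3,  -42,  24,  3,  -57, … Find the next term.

Split by position mod 3: positions 1, 4, 7, … form one track, and each other residue class forms its own.
Stream A: 28, 26, 24. Subtracting 2 each time.
Stream B: 3, 3, 3. Constant 3.
Stream C: -27, -42, -57. Linear: a_n = -12 − 15·n.
Term 10 comes from stream A (its 4th entry): 22.

22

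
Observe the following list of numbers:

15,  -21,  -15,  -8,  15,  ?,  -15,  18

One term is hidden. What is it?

Odd-indexed and even-indexed terms follow separate rules.
Track A = 15, -15, 15, -15: oscillating between 15 and -15.
Track B = -21, -8, ?, 18: linear: a_n = -34 + 13·n.
So the missing entry in track B is 5.

5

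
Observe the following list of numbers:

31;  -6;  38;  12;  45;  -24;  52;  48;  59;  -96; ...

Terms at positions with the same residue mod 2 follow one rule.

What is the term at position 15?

80

Split by position mod 2 into 2 tracks.
Subsequence A: 31, 38, 45, 52, 59 (linear: a_n = 24 + 7·n).
Subsequence B: -6, 12, -24, 48, -96 (a geometric progression (common ratio -2)).
The 15th slot belongs to subsequence A; its 8th term is 80.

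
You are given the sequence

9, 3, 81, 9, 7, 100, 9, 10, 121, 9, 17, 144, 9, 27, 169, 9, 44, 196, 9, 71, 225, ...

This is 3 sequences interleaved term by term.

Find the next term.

Read the sequence 3 terms at a time; column i is its own pattern.
Track A is 9, 9, 9, 9, 9, 9, 9, which is always 9.
Track B is 3, 7, 10, 17, 27, 44, 71, which is each term equals the sum of the previous two.
Track C is 81, 100, 121, 144, 169, 196, 225, which is consecutive squares n² from n = 9.
Term 22 comes from track A (its 8th entry): 9.

9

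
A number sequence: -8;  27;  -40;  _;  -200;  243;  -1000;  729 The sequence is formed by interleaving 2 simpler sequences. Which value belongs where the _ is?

81

Taking every 2nd term gives 2 separate tracks.
Subsequence A is -8, -40, -200, -1000, which is geometric with ratio 5.
Subsequence B is 27, ?, 243, 729, which is powers of 3.
So the missing entry in subsequence B is 81.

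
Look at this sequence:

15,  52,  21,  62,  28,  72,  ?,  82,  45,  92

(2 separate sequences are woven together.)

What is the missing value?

The terms cycle through 2 interleaved subsequences.
Stream A: 15, 21, 28, ?, 45 (triangular numbers starting at T_5).
Stream B: 52, 62, 72, 82, 92 (adding 10 each time).
Stream A's pattern makes the blank 36.

36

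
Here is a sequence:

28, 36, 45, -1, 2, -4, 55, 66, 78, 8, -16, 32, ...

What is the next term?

91

Reading positions in blocks of 6 reveals the pattern AAABBB — 2 tracks woven together.
Subsequence A is 28, 36, 45, 55, 66, 78, which is triangular numbers starting at T_7.
Subsequence B is -1, 2, -4, 8, -16, 32, which is a geometric progression (common ratio -2).
Position 13 falls in subsequence A as its term 7, giving 91.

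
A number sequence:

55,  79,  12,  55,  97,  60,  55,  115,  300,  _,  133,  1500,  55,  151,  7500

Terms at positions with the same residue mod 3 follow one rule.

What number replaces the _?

55

The terms cycle through 3 interleaved subsequences.
Track A: 55, 55, 55, ?, 55 (constant 55).
Track B: 79, 97, 115, 133, 151 (linear: a_n = 61 + 18·n).
Track C: 12, 60, 300, 1500, 7500 (multiplying by 5 each time).
Track A's pattern makes the blank 55.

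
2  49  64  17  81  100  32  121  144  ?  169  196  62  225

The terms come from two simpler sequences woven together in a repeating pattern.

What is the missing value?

47

Reading positions in blocks of 3 reveals the pattern ABB — 2 tracks woven together.
Subsequence A = 2, 17, 32, ?, 62: arithmetic with common difference +15.
Subsequence B = 49, 64, 81, 100, 121, 144, 169, 196, 225: the squares 7², 8², 9², ….
Subsequence A's pattern makes the blank 47.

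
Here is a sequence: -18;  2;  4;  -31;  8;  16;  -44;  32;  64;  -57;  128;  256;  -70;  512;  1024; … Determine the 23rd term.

32768

The slot pattern repeats as ABB (period 3), so there are 2 interleaved tracks.
Subsequence A is -18, -31, -44, -57, -70, which is arithmetic with common difference −13.
Subsequence B is 2, 4, 8, 16, 32, 64, 128, 256, 512, 1024, which is successive powers of 2.
The 23rd slot belongs to subsequence B; its 15th term is 32768.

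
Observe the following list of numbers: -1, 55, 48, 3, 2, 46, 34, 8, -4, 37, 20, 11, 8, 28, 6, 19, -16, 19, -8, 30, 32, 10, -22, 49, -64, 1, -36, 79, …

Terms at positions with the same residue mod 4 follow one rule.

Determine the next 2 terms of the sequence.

128, -8

Read the sequence 4 terms at a time; column i is its own pattern.
Track A: -1, 2, -4, 8, -16, 32, -64 (a geometric progression (common ratio -2)).
Track B: 55, 46, 37, 28, 19, 10, 1 (arithmetic, step −9).
Track C: 48, 34, 20, 6, -8, -22, -36 (arithmetic with common difference −14).
Track D: 3, 8, 11, 19, 30, 49, 79 (a Fibonacci-like recurrence a_n = a_{n-1} + a_{n-2}).
Position 29 falls in track A as its term 8, giving 128.
Term 30 comes from track B (its 8th entry): -8.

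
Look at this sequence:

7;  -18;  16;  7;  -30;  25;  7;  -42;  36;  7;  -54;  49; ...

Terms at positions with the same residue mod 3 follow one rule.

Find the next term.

Split by position mod 3: positions 1, 4, 7, … form one track, and each other residue class forms its own.
Stream A = 7, 7, 7, 7: always 7.
Stream B = -18, -30, -42, -54: arithmetic, step −12.
Stream C = 16, 25, 36, 49: consecutive squares n² from n = 4.
The 13th slot belongs to stream A; its 5th term is 7.

7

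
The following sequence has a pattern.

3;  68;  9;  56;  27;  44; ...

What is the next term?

Split by position mod 2 into 2 tracks.
Stream A: 3, 9, 27. Powers 3^1, 3^2, 3^3, ….
Stream B: 68, 56, 44. Subtracting 12 each time.
Position 7 → stream A, term 4 = 81.

81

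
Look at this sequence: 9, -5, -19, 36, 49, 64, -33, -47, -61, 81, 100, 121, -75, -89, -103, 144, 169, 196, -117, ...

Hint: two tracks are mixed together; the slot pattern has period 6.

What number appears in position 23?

The slot pattern repeats as AAABBB (period 6), so there are 2 interleaved tracks.
Track A is 9, -5, -19, -33, -47, -61, -75, -89, -103, -117, which is linear: a_n = 23 − 14·n.
Track B is 36, 49, 64, 81, 100, 121, 144, 169, 196, which is the squares 6², 7², 8², ….
Position 23 → track B, term 11 = 256.

256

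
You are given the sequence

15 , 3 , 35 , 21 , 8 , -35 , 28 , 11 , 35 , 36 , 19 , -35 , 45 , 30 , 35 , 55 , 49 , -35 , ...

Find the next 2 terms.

66, 79

Taking every 3rd term gives 3 separate tracks.
Stream A = 15, 21, 28, 36, 45, 55: triangular numbers n(n+1)/2 for n = 5, 6, ….
Stream B = 3, 8, 11, 19, 30, 49: each term equals the sum of the previous two.
Stream C = 35, -35, 35, -35, 35, -35: oscillating between 35 and -35.
Term 19 comes from stream A (its 7th entry): 66.
Term 20 comes from stream B (its 7th entry): 79.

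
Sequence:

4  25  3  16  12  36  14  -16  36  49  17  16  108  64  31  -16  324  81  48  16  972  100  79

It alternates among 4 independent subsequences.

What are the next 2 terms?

-16, 2916

The terms cycle through 4 interleaved subsequences.
Stream A: 4, 12, 36, 108, 324, 972 — a geometric progression (common ratio 3).
Stream B: 25, 36, 49, 64, 81, 100 — perfect squares starting at 5².
Stream C: 3, 14, 17, 31, 48, 79 — a Fibonacci-like recurrence a_n = a_{n-1} + a_{n-2}.
Stream D: 16, -16, 16, -16, 16 — oscillating between 16 and -16.
Position 24 falls in stream D as its term 6, giving -16.
Term 25 comes from stream A (its 7th entry): 2916.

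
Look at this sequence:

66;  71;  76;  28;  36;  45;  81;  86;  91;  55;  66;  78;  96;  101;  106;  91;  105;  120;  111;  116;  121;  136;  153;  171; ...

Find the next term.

126

Positions follow the repeating pattern AAABBB; grouping by letter gives 2 tracks.
Stream A: 66, 71, 76, 81, 86, 91, 96, 101, 106, 111, 116, 121 (linear: a_n = 61 + 5·n).
Stream B: 28, 36, 45, 55, 66, 78, 91, 105, 120, 136, 153, 171 (the triangular numbers T_7, T_8, …).
Position 25 falls in stream A as its term 13, giving 126.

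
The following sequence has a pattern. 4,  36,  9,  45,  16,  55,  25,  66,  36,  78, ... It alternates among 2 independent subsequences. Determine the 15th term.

Positions 1, 3, 5, … form one subsequence and positions 2, 4, 6, … form another.
Subsequence A: 4, 9, 16, 25, 36 — consecutive squares n² from n = 2.
Subsequence B: 36, 45, 55, 66, 78 — triangular numbers starting at T_8.
Position 15 falls in subsequence A as its term 8, giving 81.

81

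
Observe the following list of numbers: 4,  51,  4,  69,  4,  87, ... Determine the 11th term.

Positions 1, 3, 5, … form one subsequence and positions 2, 4, 6, … form another.
Track A is 4, 4, 4, which is constant 4.
Track B is 51, 69, 87, which is adding 18 each time.
Position 11 falls in track A as its term 6, giving 4.

4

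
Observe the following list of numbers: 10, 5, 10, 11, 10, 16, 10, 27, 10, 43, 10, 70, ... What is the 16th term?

183

The terms cycle through 2 interleaved subsequences.
Subsequence A = 10, 10, 10, 10, 10, 10: the constant sequence 10.
Subsequence B = 5, 11, 16, 27, 43, 70: each term equals the sum of the previous two.
Position 16 falls in subsequence B as its term 8, giving 183.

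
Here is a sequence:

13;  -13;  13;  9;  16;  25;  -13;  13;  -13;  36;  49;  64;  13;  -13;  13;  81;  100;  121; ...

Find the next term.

Reading positions in blocks of 6 reveals the pattern AAABBB — 2 tracks woven together.
Track A: 13, -13, 13, -13, 13, -13, 13, -13, 13 (the oscillation 13·(−1)^(n+1)).
Track B: 9, 16, 25, 36, 49, 64, 81, 100, 121 (consecutive squares n² from n = 3).
The 19th slot belongs to track A; its 10th term is -13.

-13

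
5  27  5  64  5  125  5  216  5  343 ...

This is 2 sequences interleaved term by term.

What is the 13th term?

The terms cycle through 2 interleaved subsequences.
Track A: 5, 5, 5, 5, 5. Always 5.
Track B: 27, 64, 125, 216, 343. Consecutive cubes n³ from n = 3.
Position 13 → track A, term 7 = 5.

5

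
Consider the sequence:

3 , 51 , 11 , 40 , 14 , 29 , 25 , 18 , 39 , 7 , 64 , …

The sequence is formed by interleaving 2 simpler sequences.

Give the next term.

-4

Odd-indexed and even-indexed terms follow separate rules.
Subsequence A: 3, 11, 14, 25, 39, 64 — each term equals the sum of the previous two.
Subsequence B: 51, 40, 29, 18, 7 — arithmetic with common difference −11.
Position 12 → subsequence B, term 6 = -4.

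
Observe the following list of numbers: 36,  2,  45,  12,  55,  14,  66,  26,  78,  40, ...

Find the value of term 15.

Taking every 2nd term gives 2 separate tracks.
Track A: 36, 45, 55, 66, 78 — the triangular numbers T_8, T_9, ….
Track B: 2, 12, 14, 26, 40 — Fibonacci-style (each term is the sum of the two before it).
Position 15 falls in track A as its term 8, giving 120.

120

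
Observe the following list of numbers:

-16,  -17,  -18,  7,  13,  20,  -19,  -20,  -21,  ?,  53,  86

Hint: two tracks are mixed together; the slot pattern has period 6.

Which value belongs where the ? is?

33

The slot pattern repeats as AAABBB (period 6), so there are 2 interleaved tracks.
Subsequence A is -16, -17, -18, -19, -20, -21, which is linear: a_n = -15 − n.
Subsequence B is 7, 13, 20, ?, 53, 86, which is a Fibonacci-like recurrence a_n = a_{n-1} + a_{n-2}.
Subsequence B's pattern makes the blank 33.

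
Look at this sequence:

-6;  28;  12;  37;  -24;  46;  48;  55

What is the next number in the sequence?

-96

The terms cycle through 2 interleaved subsequences.
Track A: -6, 12, -24, 48 — geometric, ×-2 each step.
Track B: 28, 37, 46, 55 — arithmetic, step +9.
The 9th slot belongs to track A; its 5th term is -96.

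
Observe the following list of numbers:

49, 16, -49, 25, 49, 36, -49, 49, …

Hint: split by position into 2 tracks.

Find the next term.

Split by position mod 2 into 2 tracks.
Stream A = 49, -49, 49, -49: alternating ±49.
Stream B = 16, 25, 36, 49: perfect squares starting at 4².
The 9th slot belongs to stream A; its 5th term is 49.

49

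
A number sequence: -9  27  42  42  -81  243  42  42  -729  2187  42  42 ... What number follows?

Reading positions in blocks of 4 reveals the pattern AABB — 2 tracks woven together.
Subsequence A: -9, 27, -81, 243, -729, 2187. Geometric with ratio -3.
Subsequence B: 42, 42, 42, 42, 42, 42. The constant sequence 42.
Term 13 comes from subsequence A (its 7th entry): -6561.

-6561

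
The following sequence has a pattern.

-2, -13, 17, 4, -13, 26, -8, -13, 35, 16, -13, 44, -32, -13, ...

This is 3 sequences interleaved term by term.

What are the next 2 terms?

Taking every 3rd term gives 3 separate tracks.
Subsequence A: -2, 4, -8, 16, -32. Geometric with ratio -2.
Subsequence B: -13, -13, -13, -13, -13. The constant sequence -13.
Subsequence C: 17, 26, 35, 44. Arithmetic with common difference +9.
The 15th slot belongs to subsequence C; its 5th term is 53.
Term 16 comes from subsequence A (its 6th entry): 64.

53, 64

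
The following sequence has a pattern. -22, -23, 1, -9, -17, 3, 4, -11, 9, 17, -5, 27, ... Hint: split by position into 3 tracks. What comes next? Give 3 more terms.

Split by position mod 3 into 3 tracks.
Track A: -22, -9, 4, 17. Arithmetic, step +13.
Track B: -23, -17, -11, -5. Arithmetic with common difference +6.
Track C: 1, 3, 9, 27. A geometric progression (common ratio 3).
Position 13 → track A, term 5 = 30.
Term 14 comes from track B (its 5th entry): 1.
Term 15 comes from track C (its 5th entry): 81.

30, 1, 81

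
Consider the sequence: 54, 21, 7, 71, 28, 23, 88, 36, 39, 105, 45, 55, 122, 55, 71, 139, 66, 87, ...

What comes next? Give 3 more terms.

156, 78, 103

Read the sequence 3 terms at a time; column i is its own pattern.
Stream A is 54, 71, 88, 105, 122, 139, which is linear: a_n = 37 + 17·n.
Stream B is 21, 28, 36, 45, 55, 66, which is triangular numbers n(n+1)/2 for n = 6, 7, ….
Stream C is 7, 23, 39, 55, 71, 87, which is linear: a_n = -9 + 16·n.
Position 19 → stream A, term 7 = 156.
Position 20 falls in stream B as its term 7, giving 78.
Term 21 comes from stream C (its 7th entry): 103.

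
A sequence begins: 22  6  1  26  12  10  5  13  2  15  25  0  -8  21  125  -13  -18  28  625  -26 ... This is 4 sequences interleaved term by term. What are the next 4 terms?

-28, 36, 3125, -39

Read the sequence 4 terms at a time; column i is its own pattern.
Stream A: 22, 12, 2, -8, -18. Arithmetic, step −10.
Stream B: 6, 10, 15, 21, 28. The triangular numbers T_3, T_4, ….
Stream C: 1, 5, 25, 125, 625. A geometric progression (common ratio 5).
Stream D: 26, 13, 0, -13, -26. Arithmetic, step −13.
Term 21 comes from stream A (its 6th entry): -28.
Position 22 falls in stream B as its term 6, giving 36.
Term 23 comes from stream C (its 6th entry): 3125.
Position 24 falls in stream D as its term 6, giving -39.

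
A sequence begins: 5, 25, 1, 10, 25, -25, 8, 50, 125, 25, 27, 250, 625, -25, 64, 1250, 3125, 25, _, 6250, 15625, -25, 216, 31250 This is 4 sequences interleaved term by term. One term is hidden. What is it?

The terms cycle through 4 interleaved subsequences.
Subsequence A is 5, 25, 125, 625, 3125, 15625, which is successive powers of 5.
Subsequence B is 25, -25, 25, -25, 25, -25, which is oscillating between 25 and -25.
Subsequence C is 1, 8, 27, 64, ?, 216, which is perfect cubes starting at 1³.
Subsequence D is 10, 50, 250, 1250, 6250, 31250, which is multiplying by 5 each time.
The gap is subsequence C's term 5; the rule gives 125.

125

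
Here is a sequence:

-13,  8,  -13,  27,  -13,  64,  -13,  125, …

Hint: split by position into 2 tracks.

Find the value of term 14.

Odd-indexed and even-indexed terms follow separate rules.
Subsequence A: -13, -13, -13, -13. Always -13.
Subsequence B: 8, 27, 64, 125. Consecutive cubes n³ from n = 2.
Position 14 → subsequence B, term 7 = 512.

512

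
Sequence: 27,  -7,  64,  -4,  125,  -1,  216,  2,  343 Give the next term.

5

Odd-indexed and even-indexed terms follow separate rules.
Track A: 27, 64, 125, 216, 343 (the cubes 3³, 4³, 5³, …).
Track B: -7, -4, -1, 2 (linear: a_n = -10 + 3·n).
Term 10 comes from track B (its 5th entry): 5.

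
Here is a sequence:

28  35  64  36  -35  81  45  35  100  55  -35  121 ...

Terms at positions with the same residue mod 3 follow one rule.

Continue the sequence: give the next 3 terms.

66, 35, 144

Split by position mod 3: positions 1, 4, 7, … form one track, and each other residue class forms its own.
Track A is 28, 36, 45, 55, which is triangular numbers n(n+1)/2 for n = 7, 8, ….
Track B is 35, -35, 35, -35, which is the oscillation 35·(−1)^(n+1).
Track C is 64, 81, 100, 121, which is perfect squares starting at 8².
The 13th slot belongs to track A; its 5th term is 66.
Position 14 → track B, term 5 = 35.
Position 15 → track C, term 5 = 144.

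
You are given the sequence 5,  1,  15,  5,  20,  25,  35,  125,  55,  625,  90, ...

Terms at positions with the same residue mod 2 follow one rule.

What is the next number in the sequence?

3125

Odd-indexed and even-indexed terms follow separate rules.
Subsequence A = 5, 15, 20, 35, 55, 90: a Fibonacci-like recurrence a_n = a_{n-1} + a_{n-2}.
Subsequence B = 1, 5, 25, 125, 625: powers 5^0, 5^1, 5^2, ….
Position 12 → subsequence B, term 6 = 3125.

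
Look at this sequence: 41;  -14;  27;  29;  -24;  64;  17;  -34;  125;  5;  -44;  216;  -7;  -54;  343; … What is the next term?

Split by position mod 3 into 3 tracks.
Track A = 41, 29, 17, 5, -7: arithmetic, step −12.
Track B = -14, -24, -34, -44, -54: arithmetic, step −10.
Track C = 27, 64, 125, 216, 343: the cubes 3³, 4³, 5³, ….
Position 16 → track A, term 6 = -19.

-19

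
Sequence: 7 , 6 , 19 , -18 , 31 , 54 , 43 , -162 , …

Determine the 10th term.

486

Taking every 2nd term gives 2 separate tracks.
Track A: 7, 19, 31, 43 (arithmetic with common difference +12).
Track B: 6, -18, 54, -162 (geometric with ratio -3).
The 10th slot belongs to track B; its 5th term is 486.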